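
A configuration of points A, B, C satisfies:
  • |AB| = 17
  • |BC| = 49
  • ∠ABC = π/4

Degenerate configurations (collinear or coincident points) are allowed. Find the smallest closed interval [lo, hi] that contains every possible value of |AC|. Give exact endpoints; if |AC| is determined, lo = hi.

|AC| = √(2690 - 833·√(2))  (≈ 38.8839)

|AB| ∈ {17}
|BC| ∈ {49}
|AC| ∈ {√(2690 - 833·√(2))}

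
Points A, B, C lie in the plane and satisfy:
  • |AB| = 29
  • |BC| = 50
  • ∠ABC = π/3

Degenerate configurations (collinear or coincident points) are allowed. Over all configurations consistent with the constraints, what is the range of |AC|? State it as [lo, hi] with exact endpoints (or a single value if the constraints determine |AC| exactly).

|AB| ∈ {29}
|BC| ∈ {50}
|AC| ∈ {√(1891)}

|AC| = √(1891)  (≈ 43.4856)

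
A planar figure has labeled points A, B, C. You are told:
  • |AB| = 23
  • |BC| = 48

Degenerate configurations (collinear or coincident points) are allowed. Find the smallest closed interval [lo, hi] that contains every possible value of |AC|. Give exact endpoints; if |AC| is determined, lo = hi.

|AB| ∈ {23}
|BC| ∈ {48}
|AC| ∈ [25, 71]

|AC| ∈ [25, 71]  (≈ [25.0000, 71.0000])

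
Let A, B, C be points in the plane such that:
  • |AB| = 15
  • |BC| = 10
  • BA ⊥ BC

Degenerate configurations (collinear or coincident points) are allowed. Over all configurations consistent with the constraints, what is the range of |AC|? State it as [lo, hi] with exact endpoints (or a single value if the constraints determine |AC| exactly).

|AB| ∈ {15}
|BC| ∈ {10}
|AC| ∈ {5·√(13)}

|AC| = 5·√(13)  (≈ 18.0278)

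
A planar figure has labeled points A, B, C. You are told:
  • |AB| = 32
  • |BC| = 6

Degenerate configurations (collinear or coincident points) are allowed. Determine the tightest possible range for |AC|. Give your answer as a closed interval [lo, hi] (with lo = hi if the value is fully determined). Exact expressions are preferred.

|AB| ∈ {32}
|BC| ∈ {6}
|AC| ∈ [26, 38]

|AC| ∈ [26, 38]  (≈ [26.0000, 38.0000])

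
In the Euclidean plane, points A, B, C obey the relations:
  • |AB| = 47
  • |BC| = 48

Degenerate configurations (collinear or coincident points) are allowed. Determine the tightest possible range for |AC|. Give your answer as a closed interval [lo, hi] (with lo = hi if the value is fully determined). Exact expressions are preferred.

|AC| ∈ [1, 95]  (≈ [1.0000, 95.0000])

|AB| ∈ {47}
|BC| ∈ {48}
|AC| ∈ [1, 95]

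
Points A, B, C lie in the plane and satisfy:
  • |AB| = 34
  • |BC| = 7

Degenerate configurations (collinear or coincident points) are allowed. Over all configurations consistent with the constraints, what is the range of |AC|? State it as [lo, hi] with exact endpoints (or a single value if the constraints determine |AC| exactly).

|AC| ∈ [27, 41]  (≈ [27.0000, 41.0000])

|AB| ∈ {34}
|BC| ∈ {7}
|AC| ∈ [27, 41]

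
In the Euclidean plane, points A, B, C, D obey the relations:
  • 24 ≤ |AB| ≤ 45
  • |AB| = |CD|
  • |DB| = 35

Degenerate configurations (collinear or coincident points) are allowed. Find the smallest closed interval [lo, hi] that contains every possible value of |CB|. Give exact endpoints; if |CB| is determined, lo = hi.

|CB| ∈ [0, 80]  (≈ [0.0000, 80.0000])

|AB| ∈ [24, 45]
|BD| ∈ {35}
|CD| ∈ [24, 45]
|AD| ∈ [0, 80]
|BC| ∈ [0, 80]
|AC| ∈ [0, 125]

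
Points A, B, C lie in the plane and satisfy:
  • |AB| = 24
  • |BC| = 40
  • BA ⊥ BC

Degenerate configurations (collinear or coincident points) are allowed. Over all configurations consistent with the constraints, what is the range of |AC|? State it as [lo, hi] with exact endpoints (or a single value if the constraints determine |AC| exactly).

|AB| ∈ {24}
|BC| ∈ {40}
|AC| ∈ {8·√(34)}

|AC| = 8·√(34)  (≈ 46.6476)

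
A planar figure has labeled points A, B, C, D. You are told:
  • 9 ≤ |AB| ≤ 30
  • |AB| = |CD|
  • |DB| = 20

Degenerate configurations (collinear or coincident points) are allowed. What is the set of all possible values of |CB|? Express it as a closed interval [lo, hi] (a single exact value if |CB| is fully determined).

|CB| ∈ [0, 50]  (≈ [0.0000, 50.0000])

|AB| ∈ [9, 30]
|BD| ∈ {20}
|CD| ∈ [9, 30]
|AD| ∈ [0, 50]
|BC| ∈ [0, 50]
|AC| ∈ [0, 80]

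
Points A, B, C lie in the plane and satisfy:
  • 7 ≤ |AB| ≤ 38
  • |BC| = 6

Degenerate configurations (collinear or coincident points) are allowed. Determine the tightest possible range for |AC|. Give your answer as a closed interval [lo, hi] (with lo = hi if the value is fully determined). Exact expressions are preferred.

|AC| ∈ [1, 44]  (≈ [1.0000, 44.0000])

|AB| ∈ [7, 38]
|BC| ∈ {6}
|AC| ∈ [1, 44]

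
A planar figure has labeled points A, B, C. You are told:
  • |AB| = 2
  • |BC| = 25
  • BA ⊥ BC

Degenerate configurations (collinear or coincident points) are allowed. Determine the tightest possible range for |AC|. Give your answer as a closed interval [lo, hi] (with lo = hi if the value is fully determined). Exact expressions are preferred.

|AC| = √(629)  (≈ 25.0799)

|AB| ∈ {2}
|BC| ∈ {25}
|AC| ∈ {√(629)}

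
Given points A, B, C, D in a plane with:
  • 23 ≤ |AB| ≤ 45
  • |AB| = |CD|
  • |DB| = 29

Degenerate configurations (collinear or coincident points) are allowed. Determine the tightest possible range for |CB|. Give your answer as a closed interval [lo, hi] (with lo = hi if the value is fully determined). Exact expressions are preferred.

|AB| ∈ [23, 45]
|BD| ∈ {29}
|CD| ∈ [23, 45]
|AD| ∈ [0, 74]
|BC| ∈ [0, 74]
|AC| ∈ [0, 119]

|CB| ∈ [0, 74]  (≈ [0.0000, 74.0000])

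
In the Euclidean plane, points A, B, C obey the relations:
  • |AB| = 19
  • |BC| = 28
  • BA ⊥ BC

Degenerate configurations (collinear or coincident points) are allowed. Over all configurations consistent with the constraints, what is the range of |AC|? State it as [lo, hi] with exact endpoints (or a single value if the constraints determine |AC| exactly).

|AB| ∈ {19}
|BC| ∈ {28}
|AC| ∈ {√(1145)}

|AC| = √(1145)  (≈ 33.8378)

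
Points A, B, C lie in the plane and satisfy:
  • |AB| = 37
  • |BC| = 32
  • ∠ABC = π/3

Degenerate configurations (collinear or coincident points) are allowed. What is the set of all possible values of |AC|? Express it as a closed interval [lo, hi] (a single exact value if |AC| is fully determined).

|AC| = √(1209)  (≈ 34.7707)

|AB| ∈ {37}
|BC| ∈ {32}
|AC| ∈ {√(1209)}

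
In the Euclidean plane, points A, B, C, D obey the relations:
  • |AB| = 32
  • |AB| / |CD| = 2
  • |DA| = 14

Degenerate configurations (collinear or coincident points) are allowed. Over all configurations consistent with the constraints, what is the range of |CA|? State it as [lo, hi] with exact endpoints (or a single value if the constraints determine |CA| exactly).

|CA| ∈ [2, 30]  (≈ [2.0000, 30.0000])

|AB| ∈ {32}
|AD| ∈ {14}
|CD| ∈ {16}
|BD| ∈ [18, 46]
|AC| ∈ [2, 30]
|BC| ∈ [2, 62]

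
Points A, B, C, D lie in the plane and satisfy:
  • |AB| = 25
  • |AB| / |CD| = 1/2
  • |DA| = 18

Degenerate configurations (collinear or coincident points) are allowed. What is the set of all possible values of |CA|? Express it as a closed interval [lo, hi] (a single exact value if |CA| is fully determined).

|AB| ∈ {25}
|AD| ∈ {18}
|CD| ∈ {50}
|BD| ∈ [7, 43]
|AC| ∈ [32, 68]
|BC| ∈ [7, 93]

|CA| ∈ [32, 68]  (≈ [32.0000, 68.0000])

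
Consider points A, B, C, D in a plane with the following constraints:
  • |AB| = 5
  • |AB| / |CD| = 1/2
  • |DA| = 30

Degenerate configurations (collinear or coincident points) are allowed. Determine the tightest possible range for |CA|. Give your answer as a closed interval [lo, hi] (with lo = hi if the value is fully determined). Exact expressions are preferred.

|CA| ∈ [20, 40]  (≈ [20.0000, 40.0000])

|AB| ∈ {5}
|AD| ∈ {30}
|CD| ∈ {10}
|BD| ∈ [25, 35]
|AC| ∈ [20, 40]
|BC| ∈ [15, 45]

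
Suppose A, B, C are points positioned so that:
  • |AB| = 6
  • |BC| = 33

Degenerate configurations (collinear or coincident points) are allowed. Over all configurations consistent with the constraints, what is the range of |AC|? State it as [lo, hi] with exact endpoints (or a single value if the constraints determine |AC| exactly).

|AC| ∈ [27, 39]  (≈ [27.0000, 39.0000])

|AB| ∈ {6}
|BC| ∈ {33}
|AC| ∈ [27, 39]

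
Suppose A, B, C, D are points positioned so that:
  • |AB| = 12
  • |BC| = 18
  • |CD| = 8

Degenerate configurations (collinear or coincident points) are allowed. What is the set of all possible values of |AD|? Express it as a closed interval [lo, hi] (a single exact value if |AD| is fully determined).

|AD| ∈ [0, 38]  (≈ [0.0000, 38.0000])

|AB| ∈ {12}
|BC| ∈ {18}
|CD| ∈ {8}
|AC| ∈ [6, 30]
|BD| ∈ [10, 26]
|AD| ∈ [0, 38]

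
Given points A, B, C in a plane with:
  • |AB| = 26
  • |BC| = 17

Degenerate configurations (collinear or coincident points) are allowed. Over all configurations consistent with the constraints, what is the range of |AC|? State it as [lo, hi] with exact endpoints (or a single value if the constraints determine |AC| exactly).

|AB| ∈ {26}
|BC| ∈ {17}
|AC| ∈ [9, 43]

|AC| ∈ [9, 43]  (≈ [9.0000, 43.0000])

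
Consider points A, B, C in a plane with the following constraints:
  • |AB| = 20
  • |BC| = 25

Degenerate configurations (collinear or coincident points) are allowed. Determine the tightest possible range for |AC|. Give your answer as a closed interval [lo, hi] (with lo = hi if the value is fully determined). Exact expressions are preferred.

|AB| ∈ {20}
|BC| ∈ {25}
|AC| ∈ [5, 45]

|AC| ∈ [5, 45]  (≈ [5.0000, 45.0000])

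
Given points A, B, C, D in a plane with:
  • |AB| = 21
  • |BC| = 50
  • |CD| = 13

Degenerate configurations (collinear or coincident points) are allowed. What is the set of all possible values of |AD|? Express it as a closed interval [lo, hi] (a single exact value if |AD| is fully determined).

|AB| ∈ {21}
|BC| ∈ {50}
|CD| ∈ {13}
|AC| ∈ [29, 71]
|BD| ∈ [37, 63]
|AD| ∈ [16, 84]

|AD| ∈ [16, 84]  (≈ [16.0000, 84.0000])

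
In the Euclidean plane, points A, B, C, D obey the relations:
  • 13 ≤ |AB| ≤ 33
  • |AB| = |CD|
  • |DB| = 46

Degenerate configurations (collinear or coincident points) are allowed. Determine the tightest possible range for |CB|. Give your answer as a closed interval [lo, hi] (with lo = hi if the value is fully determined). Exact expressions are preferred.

|AB| ∈ [13, 33]
|BD| ∈ {46}
|CD| ∈ [13, 33]
|AD| ∈ [13, 79]
|BC| ∈ [13, 79]
|AC| ∈ [0, 112]

|CB| ∈ [13, 79]  (≈ [13.0000, 79.0000])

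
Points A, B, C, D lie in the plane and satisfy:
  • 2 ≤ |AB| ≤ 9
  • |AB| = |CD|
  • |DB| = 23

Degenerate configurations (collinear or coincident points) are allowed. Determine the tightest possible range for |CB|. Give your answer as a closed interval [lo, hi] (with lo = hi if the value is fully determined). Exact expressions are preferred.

|AB| ∈ [2, 9]
|BD| ∈ {23}
|CD| ∈ [2, 9]
|AD| ∈ [14, 32]
|BC| ∈ [14, 32]
|AC| ∈ [5, 41]

|CB| ∈ [14, 32]  (≈ [14.0000, 32.0000])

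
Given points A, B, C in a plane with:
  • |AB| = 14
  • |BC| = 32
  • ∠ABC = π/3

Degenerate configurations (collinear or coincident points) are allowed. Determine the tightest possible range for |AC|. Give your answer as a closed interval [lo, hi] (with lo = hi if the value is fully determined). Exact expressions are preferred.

|AB| ∈ {14}
|BC| ∈ {32}
|AC| ∈ {2·√(193)}

|AC| = 2·√(193)  (≈ 27.7849)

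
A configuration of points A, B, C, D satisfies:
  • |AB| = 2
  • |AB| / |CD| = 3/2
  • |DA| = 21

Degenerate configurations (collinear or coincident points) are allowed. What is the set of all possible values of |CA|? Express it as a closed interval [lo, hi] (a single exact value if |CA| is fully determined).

|AB| ∈ {2}
|AD| ∈ {21}
|CD| ∈ {4/3}
|BD| ∈ [19, 23]
|AC| ∈ [59/3, 67/3]
|BC| ∈ [53/3, 73/3]

|CA| ∈ [59/3, 67/3]  (≈ [19.6667, 22.3333])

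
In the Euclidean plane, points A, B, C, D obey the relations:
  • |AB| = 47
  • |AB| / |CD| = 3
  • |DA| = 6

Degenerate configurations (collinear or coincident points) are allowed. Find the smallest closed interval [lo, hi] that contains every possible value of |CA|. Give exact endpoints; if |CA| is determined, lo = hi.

|CA| ∈ [29/3, 65/3]  (≈ [9.6667, 21.6667])

|AB| ∈ {47}
|AD| ∈ {6}
|CD| ∈ {47/3}
|BD| ∈ [41, 53]
|AC| ∈ [29/3, 65/3]
|BC| ∈ [76/3, 206/3]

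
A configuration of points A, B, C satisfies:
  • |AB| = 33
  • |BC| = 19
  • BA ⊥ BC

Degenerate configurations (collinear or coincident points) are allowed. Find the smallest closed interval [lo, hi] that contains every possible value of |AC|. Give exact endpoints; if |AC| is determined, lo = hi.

|AC| = 5·√(58)  (≈ 38.0789)

|AB| ∈ {33}
|BC| ∈ {19}
|AC| ∈ {5·√(58)}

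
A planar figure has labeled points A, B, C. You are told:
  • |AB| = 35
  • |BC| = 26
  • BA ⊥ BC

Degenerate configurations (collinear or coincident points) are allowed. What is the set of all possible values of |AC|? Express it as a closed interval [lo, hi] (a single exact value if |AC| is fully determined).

|AC| = √(1901)  (≈ 43.6005)

|AB| ∈ {35}
|BC| ∈ {26}
|AC| ∈ {√(1901)}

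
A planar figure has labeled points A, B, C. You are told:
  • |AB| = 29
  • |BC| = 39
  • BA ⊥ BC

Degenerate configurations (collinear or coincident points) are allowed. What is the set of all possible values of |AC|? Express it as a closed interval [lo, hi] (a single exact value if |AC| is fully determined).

|AC| = √(2362)  (≈ 48.6004)

|AB| ∈ {29}
|BC| ∈ {39}
|AC| ∈ {√(2362)}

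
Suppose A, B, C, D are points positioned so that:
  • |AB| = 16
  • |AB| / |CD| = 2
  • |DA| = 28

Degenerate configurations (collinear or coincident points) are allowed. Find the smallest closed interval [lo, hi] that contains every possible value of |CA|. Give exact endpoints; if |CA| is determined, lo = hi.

|AB| ∈ {16}
|AD| ∈ {28}
|CD| ∈ {8}
|BD| ∈ [12, 44]
|AC| ∈ [20, 36]
|BC| ∈ [4, 52]

|CA| ∈ [20, 36]  (≈ [20.0000, 36.0000])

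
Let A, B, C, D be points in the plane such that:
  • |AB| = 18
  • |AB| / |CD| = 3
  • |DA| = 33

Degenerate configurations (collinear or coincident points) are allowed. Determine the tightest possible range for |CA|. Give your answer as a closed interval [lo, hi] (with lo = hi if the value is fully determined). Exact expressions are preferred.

|AB| ∈ {18}
|AD| ∈ {33}
|CD| ∈ {6}
|BD| ∈ [15, 51]
|AC| ∈ [27, 39]
|BC| ∈ [9, 57]

|CA| ∈ [27, 39]  (≈ [27.0000, 39.0000])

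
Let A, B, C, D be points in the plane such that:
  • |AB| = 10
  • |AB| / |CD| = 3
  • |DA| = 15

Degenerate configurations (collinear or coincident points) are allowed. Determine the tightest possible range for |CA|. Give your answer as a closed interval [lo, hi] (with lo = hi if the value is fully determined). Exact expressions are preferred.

|AB| ∈ {10}
|AD| ∈ {15}
|CD| ∈ {10/3}
|BD| ∈ [5, 25]
|AC| ∈ [35/3, 55/3]
|BC| ∈ [5/3, 85/3]

|CA| ∈ [35/3, 55/3]  (≈ [11.6667, 18.3333])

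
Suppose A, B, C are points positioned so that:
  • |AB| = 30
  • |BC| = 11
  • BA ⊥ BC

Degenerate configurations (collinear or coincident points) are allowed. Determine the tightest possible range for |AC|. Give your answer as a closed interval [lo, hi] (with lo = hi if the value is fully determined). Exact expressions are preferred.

|AB| ∈ {30}
|BC| ∈ {11}
|AC| ∈ {√(1021)}

|AC| = √(1021)  (≈ 31.9531)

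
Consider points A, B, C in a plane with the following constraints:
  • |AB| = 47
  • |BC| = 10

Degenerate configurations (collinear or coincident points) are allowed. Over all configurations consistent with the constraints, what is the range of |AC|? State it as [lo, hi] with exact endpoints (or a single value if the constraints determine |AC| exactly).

|AC| ∈ [37, 57]  (≈ [37.0000, 57.0000])

|AB| ∈ {47}
|BC| ∈ {10}
|AC| ∈ [37, 57]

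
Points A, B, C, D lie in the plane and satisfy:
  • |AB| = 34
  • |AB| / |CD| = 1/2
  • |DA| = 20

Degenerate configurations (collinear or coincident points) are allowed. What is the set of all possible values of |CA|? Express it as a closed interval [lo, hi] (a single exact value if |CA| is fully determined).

|AB| ∈ {34}
|AD| ∈ {20}
|CD| ∈ {68}
|BD| ∈ [14, 54]
|AC| ∈ [48, 88]
|BC| ∈ [14, 122]

|CA| ∈ [48, 88]  (≈ [48.0000, 88.0000])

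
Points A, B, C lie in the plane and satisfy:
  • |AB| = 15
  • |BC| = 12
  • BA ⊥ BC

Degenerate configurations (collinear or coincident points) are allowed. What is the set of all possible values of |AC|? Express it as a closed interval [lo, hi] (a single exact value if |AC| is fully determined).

|AB| ∈ {15}
|BC| ∈ {12}
|AC| ∈ {3·√(41)}

|AC| = 3·√(41)  (≈ 19.2094)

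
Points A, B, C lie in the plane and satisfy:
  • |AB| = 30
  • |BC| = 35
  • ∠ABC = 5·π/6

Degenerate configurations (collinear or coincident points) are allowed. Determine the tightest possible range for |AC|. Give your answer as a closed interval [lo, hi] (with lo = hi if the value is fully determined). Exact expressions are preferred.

|AB| ∈ {30}
|BC| ∈ {35}
|AC| ∈ {5·√(42·√(3) + 85)}

|AC| = 5·√(42·√(3) + 85)  (≈ 62.7985)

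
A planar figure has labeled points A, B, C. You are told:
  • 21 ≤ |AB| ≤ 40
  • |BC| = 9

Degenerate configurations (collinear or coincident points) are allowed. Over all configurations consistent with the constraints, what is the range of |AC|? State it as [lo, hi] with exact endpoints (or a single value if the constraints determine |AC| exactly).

|AB| ∈ [21, 40]
|BC| ∈ {9}
|AC| ∈ [12, 49]

|AC| ∈ [12, 49]  (≈ [12.0000, 49.0000])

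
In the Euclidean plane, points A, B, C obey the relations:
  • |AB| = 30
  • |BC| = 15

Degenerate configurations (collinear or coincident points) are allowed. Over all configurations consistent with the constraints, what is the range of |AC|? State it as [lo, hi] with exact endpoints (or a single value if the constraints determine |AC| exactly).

|AB| ∈ {30}
|BC| ∈ {15}
|AC| ∈ [15, 45]

|AC| ∈ [15, 45]  (≈ [15.0000, 45.0000])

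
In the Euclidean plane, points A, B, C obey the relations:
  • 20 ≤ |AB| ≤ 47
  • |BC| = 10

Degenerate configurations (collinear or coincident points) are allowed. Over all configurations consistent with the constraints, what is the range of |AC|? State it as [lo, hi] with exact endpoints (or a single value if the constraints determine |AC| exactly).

|AB| ∈ [20, 47]
|BC| ∈ {10}
|AC| ∈ [10, 57]

|AC| ∈ [10, 57]  (≈ [10.0000, 57.0000])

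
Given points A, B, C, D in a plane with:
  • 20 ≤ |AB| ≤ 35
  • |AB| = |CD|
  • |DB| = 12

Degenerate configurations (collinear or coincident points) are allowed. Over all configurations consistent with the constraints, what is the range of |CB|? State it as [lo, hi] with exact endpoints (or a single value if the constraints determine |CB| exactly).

|AB| ∈ [20, 35]
|BD| ∈ {12}
|CD| ∈ [20, 35]
|AD| ∈ [8, 47]
|BC| ∈ [8, 47]
|AC| ∈ [0, 82]

|CB| ∈ [8, 47]  (≈ [8.0000, 47.0000])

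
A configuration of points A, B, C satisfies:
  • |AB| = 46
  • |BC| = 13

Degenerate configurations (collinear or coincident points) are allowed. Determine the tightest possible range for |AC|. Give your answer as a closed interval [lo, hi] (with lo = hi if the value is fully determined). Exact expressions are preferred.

|AB| ∈ {46}
|BC| ∈ {13}
|AC| ∈ [33, 59]

|AC| ∈ [33, 59]  (≈ [33.0000, 59.0000])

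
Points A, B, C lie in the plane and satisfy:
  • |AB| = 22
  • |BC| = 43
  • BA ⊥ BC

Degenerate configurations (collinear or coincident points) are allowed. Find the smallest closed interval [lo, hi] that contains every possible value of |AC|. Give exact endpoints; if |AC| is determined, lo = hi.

|AC| = √(2333)  (≈ 48.3011)

|AB| ∈ {22}
|BC| ∈ {43}
|AC| ∈ {√(2333)}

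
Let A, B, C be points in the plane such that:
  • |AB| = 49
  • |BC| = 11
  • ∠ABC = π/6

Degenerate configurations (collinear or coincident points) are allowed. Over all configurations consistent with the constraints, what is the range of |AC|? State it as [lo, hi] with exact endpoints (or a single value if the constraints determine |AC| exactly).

|AC| = √(2522 - 539·√(3))  (≈ 39.8550)

|AB| ∈ {49}
|BC| ∈ {11}
|AC| ∈ {√(2522 - 539·√(3))}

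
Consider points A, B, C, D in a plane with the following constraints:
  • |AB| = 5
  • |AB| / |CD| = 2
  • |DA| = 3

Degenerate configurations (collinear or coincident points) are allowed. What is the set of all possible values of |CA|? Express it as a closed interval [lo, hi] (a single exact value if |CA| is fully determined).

|CA| ∈ [1/2, 11/2]  (≈ [0.5000, 5.5000])

|AB| ∈ {5}
|AD| ∈ {3}
|CD| ∈ {5/2}
|BD| ∈ [2, 8]
|AC| ∈ [1/2, 11/2]
|BC| ∈ [0, 21/2]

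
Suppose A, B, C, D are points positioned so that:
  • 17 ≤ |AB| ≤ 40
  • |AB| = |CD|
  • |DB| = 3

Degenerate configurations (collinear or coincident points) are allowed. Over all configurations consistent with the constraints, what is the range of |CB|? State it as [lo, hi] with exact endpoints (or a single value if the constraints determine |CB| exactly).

|AB| ∈ [17, 40]
|BD| ∈ {3}
|CD| ∈ [17, 40]
|AD| ∈ [14, 43]
|BC| ∈ [14, 43]
|AC| ∈ [0, 83]

|CB| ∈ [14, 43]  (≈ [14.0000, 43.0000])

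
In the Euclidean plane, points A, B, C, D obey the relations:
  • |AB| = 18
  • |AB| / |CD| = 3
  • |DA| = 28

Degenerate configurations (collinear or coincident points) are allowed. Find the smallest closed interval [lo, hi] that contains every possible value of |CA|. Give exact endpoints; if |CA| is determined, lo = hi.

|AB| ∈ {18}
|AD| ∈ {28}
|CD| ∈ {6}
|BD| ∈ [10, 46]
|AC| ∈ [22, 34]
|BC| ∈ [4, 52]

|CA| ∈ [22, 34]  (≈ [22.0000, 34.0000])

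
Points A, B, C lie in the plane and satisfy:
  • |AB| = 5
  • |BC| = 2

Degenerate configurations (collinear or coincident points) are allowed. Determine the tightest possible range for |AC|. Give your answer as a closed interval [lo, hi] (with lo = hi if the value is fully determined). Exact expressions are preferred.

|AB| ∈ {5}
|BC| ∈ {2}
|AC| ∈ [3, 7]

|AC| ∈ [3, 7]  (≈ [3.0000, 7.0000])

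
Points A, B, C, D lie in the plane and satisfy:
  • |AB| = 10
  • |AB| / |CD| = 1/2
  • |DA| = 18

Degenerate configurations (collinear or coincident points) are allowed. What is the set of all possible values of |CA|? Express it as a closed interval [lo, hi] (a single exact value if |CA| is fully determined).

|AB| ∈ {10}
|AD| ∈ {18}
|CD| ∈ {20}
|BD| ∈ [8, 28]
|AC| ∈ [2, 38]
|BC| ∈ [0, 48]

|CA| ∈ [2, 38]  (≈ [2.0000, 38.0000])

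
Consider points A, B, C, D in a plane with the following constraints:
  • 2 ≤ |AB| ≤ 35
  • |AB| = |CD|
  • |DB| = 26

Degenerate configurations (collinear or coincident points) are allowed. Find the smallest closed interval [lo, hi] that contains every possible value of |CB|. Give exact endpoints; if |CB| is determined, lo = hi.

|CB| ∈ [0, 61]  (≈ [0.0000, 61.0000])

|AB| ∈ [2, 35]
|BD| ∈ {26}
|CD| ∈ [2, 35]
|AD| ∈ [0, 61]
|BC| ∈ [0, 61]
|AC| ∈ [0, 96]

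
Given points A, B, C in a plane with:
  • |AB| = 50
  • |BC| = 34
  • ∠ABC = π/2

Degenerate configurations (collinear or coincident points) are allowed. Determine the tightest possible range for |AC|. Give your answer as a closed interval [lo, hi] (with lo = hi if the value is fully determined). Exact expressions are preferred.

|AC| = 2·√(914)  (≈ 60.4649)

|AB| ∈ {50}
|BC| ∈ {34}
|AC| ∈ {2·√(914)}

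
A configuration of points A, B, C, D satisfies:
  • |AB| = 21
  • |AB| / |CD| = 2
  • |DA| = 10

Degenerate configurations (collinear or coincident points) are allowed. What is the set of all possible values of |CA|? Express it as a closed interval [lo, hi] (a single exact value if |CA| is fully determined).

|AB| ∈ {21}
|AD| ∈ {10}
|CD| ∈ {21/2}
|BD| ∈ [11, 31]
|AC| ∈ [1/2, 41/2]
|BC| ∈ [1/2, 83/2]

|CA| ∈ [1/2, 41/2]  (≈ [0.5000, 20.5000])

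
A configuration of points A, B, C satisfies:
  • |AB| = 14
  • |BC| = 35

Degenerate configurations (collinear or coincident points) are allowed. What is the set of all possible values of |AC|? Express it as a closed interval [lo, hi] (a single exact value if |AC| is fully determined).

|AB| ∈ {14}
|BC| ∈ {35}
|AC| ∈ [21, 49]

|AC| ∈ [21, 49]  (≈ [21.0000, 49.0000])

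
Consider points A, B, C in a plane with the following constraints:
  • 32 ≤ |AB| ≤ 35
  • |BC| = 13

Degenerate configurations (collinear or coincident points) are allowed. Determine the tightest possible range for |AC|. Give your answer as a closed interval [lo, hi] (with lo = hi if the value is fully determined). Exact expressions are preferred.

|AC| ∈ [19, 48]  (≈ [19.0000, 48.0000])

|AB| ∈ [32, 35]
|BC| ∈ {13}
|AC| ∈ [19, 48]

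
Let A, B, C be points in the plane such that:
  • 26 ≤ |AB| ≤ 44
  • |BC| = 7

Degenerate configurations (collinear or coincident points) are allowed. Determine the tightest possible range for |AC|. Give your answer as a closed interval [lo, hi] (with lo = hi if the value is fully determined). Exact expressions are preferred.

|AC| ∈ [19, 51]  (≈ [19.0000, 51.0000])

|AB| ∈ [26, 44]
|BC| ∈ {7}
|AC| ∈ [19, 51]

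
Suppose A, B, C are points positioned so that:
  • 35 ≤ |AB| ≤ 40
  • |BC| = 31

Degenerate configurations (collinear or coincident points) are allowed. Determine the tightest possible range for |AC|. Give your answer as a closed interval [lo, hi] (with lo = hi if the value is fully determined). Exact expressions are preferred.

|AC| ∈ [4, 71]  (≈ [4.0000, 71.0000])

|AB| ∈ [35, 40]
|BC| ∈ {31}
|AC| ∈ [4, 71]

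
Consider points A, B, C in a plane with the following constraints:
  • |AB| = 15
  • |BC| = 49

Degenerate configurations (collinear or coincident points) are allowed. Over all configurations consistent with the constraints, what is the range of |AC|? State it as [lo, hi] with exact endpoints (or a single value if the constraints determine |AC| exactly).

|AC| ∈ [34, 64]  (≈ [34.0000, 64.0000])

|AB| ∈ {15}
|BC| ∈ {49}
|AC| ∈ [34, 64]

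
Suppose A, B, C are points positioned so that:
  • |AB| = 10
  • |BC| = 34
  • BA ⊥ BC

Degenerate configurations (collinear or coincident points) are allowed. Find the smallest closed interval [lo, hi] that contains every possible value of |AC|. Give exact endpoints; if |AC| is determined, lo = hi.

|AC| = 2·√(314)  (≈ 35.4401)

|AB| ∈ {10}
|BC| ∈ {34}
|AC| ∈ {2·√(314)}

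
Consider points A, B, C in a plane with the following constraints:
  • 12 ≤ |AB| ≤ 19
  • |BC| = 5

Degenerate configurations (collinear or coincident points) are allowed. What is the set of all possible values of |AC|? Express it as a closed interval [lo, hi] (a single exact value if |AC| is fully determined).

|AB| ∈ [12, 19]
|BC| ∈ {5}
|AC| ∈ [7, 24]

|AC| ∈ [7, 24]  (≈ [7.0000, 24.0000])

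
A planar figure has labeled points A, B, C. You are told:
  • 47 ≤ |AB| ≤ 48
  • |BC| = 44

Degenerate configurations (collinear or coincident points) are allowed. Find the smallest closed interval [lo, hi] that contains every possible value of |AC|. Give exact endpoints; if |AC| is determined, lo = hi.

|AC| ∈ [3, 92]  (≈ [3.0000, 92.0000])

|AB| ∈ [47, 48]
|BC| ∈ {44}
|AC| ∈ [3, 92]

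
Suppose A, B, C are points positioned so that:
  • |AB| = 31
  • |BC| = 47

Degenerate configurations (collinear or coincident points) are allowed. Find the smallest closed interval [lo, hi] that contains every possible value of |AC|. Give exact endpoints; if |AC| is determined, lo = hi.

|AC| ∈ [16, 78]  (≈ [16.0000, 78.0000])

|AB| ∈ {31}
|BC| ∈ {47}
|AC| ∈ [16, 78]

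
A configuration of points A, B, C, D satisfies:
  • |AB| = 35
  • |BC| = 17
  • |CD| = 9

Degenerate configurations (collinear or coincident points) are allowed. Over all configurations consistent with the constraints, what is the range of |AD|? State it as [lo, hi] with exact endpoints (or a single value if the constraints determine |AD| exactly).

|AB| ∈ {35}
|BC| ∈ {17}
|CD| ∈ {9}
|AC| ∈ [18, 52]
|BD| ∈ [8, 26]
|AD| ∈ [9, 61]

|AD| ∈ [9, 61]  (≈ [9.0000, 61.0000])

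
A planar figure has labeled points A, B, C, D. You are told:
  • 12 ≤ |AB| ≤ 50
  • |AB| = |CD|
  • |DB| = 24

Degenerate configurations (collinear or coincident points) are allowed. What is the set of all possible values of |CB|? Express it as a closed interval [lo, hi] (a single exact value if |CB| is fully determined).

|AB| ∈ [12, 50]
|BD| ∈ {24}
|CD| ∈ [12, 50]
|AD| ∈ [0, 74]
|BC| ∈ [0, 74]
|AC| ∈ [0, 124]

|CB| ∈ [0, 74]  (≈ [0.0000, 74.0000])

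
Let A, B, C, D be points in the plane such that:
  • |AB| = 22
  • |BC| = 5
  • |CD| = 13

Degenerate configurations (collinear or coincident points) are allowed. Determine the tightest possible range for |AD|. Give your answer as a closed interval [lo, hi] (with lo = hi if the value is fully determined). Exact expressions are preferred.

|AB| ∈ {22}
|BC| ∈ {5}
|CD| ∈ {13}
|AC| ∈ [17, 27]
|BD| ∈ [8, 18]
|AD| ∈ [4, 40]

|AD| ∈ [4, 40]  (≈ [4.0000, 40.0000])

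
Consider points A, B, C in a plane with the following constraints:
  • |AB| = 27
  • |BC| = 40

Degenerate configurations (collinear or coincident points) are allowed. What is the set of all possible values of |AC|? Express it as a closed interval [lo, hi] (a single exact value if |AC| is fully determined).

|AB| ∈ {27}
|BC| ∈ {40}
|AC| ∈ [13, 67]

|AC| ∈ [13, 67]  (≈ [13.0000, 67.0000])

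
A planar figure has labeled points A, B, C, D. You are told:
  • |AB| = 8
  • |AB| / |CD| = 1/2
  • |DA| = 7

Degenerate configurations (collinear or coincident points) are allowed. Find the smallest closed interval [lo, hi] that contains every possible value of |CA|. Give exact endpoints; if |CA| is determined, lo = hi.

|AB| ∈ {8}
|AD| ∈ {7}
|CD| ∈ {16}
|BD| ∈ [1, 15]
|AC| ∈ [9, 23]
|BC| ∈ [1, 31]

|CA| ∈ [9, 23]  (≈ [9.0000, 23.0000])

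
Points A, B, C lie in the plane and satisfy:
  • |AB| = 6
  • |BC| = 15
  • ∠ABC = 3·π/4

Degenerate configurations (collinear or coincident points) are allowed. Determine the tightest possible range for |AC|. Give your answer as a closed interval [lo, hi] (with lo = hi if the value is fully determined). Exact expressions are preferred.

|AC| = 3·√(10·√(2) + 29)  (≈ 19.7048)

|AB| ∈ {6}
|BC| ∈ {15}
|AC| ∈ {3·√(10·√(2) + 29)}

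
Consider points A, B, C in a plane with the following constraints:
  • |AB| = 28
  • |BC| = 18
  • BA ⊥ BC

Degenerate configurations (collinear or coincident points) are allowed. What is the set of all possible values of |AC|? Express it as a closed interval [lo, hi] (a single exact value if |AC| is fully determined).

|AC| = 2·√(277)  (≈ 33.2866)

|AB| ∈ {28}
|BC| ∈ {18}
|AC| ∈ {2·√(277)}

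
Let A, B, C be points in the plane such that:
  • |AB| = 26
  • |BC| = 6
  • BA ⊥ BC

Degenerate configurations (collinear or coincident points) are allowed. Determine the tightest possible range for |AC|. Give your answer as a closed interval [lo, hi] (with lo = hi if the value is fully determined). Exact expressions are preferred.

|AC| = 2·√(178)  (≈ 26.6833)

|AB| ∈ {26}
|BC| ∈ {6}
|AC| ∈ {2·√(178)}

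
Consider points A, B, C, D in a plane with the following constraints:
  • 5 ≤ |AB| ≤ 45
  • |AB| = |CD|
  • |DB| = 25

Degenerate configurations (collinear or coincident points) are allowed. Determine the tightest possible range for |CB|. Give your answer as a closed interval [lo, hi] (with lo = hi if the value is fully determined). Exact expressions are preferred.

|AB| ∈ [5, 45]
|BD| ∈ {25}
|CD| ∈ [5, 45]
|AD| ∈ [0, 70]
|BC| ∈ [0, 70]
|AC| ∈ [0, 115]

|CB| ∈ [0, 70]  (≈ [0.0000, 70.0000])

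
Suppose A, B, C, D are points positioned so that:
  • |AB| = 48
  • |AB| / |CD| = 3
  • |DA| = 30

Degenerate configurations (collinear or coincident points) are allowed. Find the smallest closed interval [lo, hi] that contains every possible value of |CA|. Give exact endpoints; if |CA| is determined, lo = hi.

|CA| ∈ [14, 46]  (≈ [14.0000, 46.0000])

|AB| ∈ {48}
|AD| ∈ {30}
|CD| ∈ {16}
|BD| ∈ [18, 78]
|AC| ∈ [14, 46]
|BC| ∈ [2, 94]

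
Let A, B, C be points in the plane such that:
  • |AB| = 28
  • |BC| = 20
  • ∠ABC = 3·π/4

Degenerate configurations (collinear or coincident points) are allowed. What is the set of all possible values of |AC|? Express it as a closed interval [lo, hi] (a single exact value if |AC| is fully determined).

|AC| = 4·√(35·√(2) + 74)  (≈ 44.4518)

|AB| ∈ {28}
|BC| ∈ {20}
|AC| ∈ {4·√(35·√(2) + 74)}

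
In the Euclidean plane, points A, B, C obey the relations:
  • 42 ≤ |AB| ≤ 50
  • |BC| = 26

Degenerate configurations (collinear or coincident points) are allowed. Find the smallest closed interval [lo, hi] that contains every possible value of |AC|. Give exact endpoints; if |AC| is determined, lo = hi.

|AB| ∈ [42, 50]
|BC| ∈ {26}
|AC| ∈ [16, 76]

|AC| ∈ [16, 76]  (≈ [16.0000, 76.0000])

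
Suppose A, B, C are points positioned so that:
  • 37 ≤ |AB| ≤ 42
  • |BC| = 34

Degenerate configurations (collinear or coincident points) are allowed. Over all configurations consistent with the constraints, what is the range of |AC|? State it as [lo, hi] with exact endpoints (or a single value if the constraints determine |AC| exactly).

|AB| ∈ [37, 42]
|BC| ∈ {34}
|AC| ∈ [3, 76]

|AC| ∈ [3, 76]  (≈ [3.0000, 76.0000])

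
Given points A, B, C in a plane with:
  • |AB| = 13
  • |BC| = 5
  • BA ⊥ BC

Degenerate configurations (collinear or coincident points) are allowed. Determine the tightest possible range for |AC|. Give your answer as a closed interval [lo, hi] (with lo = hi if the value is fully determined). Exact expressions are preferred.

|AB| ∈ {13}
|BC| ∈ {5}
|AC| ∈ {√(194)}

|AC| = √(194)  (≈ 13.9284)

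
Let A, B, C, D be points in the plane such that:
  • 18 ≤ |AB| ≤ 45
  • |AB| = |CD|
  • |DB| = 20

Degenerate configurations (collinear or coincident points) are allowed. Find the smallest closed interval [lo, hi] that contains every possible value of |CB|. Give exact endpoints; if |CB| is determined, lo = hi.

|CB| ∈ [0, 65]  (≈ [0.0000, 65.0000])

|AB| ∈ [18, 45]
|BD| ∈ {20}
|CD| ∈ [18, 45]
|AD| ∈ [0, 65]
|BC| ∈ [0, 65]
|AC| ∈ [0, 110]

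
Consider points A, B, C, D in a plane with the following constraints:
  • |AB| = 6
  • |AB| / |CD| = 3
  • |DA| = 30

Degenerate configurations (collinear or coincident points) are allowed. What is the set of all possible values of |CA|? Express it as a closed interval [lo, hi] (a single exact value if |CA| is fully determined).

|CA| ∈ [28, 32]  (≈ [28.0000, 32.0000])

|AB| ∈ {6}
|AD| ∈ {30}
|CD| ∈ {2}
|BD| ∈ [24, 36]
|AC| ∈ [28, 32]
|BC| ∈ [22, 38]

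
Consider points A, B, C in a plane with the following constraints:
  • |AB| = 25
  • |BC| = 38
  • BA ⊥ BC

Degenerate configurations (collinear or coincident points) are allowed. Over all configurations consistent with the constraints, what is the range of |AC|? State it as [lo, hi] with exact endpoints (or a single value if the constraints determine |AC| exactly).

|AB| ∈ {25}
|BC| ∈ {38}
|AC| ∈ {√(2069)}

|AC| = √(2069)  (≈ 45.4863)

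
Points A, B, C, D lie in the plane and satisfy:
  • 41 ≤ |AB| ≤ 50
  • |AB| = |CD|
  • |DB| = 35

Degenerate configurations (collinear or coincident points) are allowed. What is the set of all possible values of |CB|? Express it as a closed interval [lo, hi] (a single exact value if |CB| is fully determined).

|CB| ∈ [6, 85]  (≈ [6.0000, 85.0000])

|AB| ∈ [41, 50]
|BD| ∈ {35}
|CD| ∈ [41, 50]
|AD| ∈ [6, 85]
|BC| ∈ [6, 85]
|AC| ∈ [0, 135]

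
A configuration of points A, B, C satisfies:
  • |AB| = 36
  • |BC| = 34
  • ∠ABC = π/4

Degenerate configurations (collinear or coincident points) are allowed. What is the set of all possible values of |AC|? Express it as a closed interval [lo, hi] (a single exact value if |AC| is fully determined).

|AC| = 2·√(613 - 306·√(2))  (≈ 26.8515)

|AB| ∈ {36}
|BC| ∈ {34}
|AC| ∈ {2·√(613 - 306·√(2))}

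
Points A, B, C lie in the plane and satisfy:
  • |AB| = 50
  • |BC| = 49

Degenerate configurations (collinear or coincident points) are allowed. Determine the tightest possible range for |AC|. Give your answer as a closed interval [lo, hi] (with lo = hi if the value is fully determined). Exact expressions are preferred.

|AB| ∈ {50}
|BC| ∈ {49}
|AC| ∈ [1, 99]

|AC| ∈ [1, 99]  (≈ [1.0000, 99.0000])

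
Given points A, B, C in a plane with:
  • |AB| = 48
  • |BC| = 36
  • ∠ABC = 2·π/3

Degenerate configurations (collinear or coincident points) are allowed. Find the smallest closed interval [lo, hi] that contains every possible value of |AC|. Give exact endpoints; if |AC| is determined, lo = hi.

|AB| ∈ {48}
|BC| ∈ {36}
|AC| ∈ {12·√(37)}

|AC| = 12·√(37)  (≈ 72.9932)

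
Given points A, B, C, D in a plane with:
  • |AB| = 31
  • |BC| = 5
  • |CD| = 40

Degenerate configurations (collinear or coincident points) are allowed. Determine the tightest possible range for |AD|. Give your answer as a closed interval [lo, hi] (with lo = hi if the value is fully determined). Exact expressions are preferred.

|AB| ∈ {31}
|BC| ∈ {5}
|CD| ∈ {40}
|AC| ∈ [26, 36]
|BD| ∈ [35, 45]
|AD| ∈ [4, 76]

|AD| ∈ [4, 76]  (≈ [4.0000, 76.0000])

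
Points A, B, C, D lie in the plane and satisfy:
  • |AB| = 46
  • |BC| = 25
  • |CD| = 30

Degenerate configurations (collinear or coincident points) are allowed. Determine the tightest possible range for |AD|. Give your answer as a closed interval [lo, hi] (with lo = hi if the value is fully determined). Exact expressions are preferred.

|AD| ∈ [0, 101]  (≈ [0.0000, 101.0000])

|AB| ∈ {46}
|BC| ∈ {25}
|CD| ∈ {30}
|AC| ∈ [21, 71]
|BD| ∈ [5, 55]
|AD| ∈ [0, 101]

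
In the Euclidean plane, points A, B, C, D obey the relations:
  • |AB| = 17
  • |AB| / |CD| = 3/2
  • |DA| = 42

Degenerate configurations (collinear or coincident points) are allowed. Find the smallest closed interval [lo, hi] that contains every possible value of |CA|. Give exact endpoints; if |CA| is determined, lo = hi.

|AB| ∈ {17}
|AD| ∈ {42}
|CD| ∈ {34/3}
|BD| ∈ [25, 59]
|AC| ∈ [92/3, 160/3]
|BC| ∈ [41/3, 211/3]

|CA| ∈ [92/3, 160/3]  (≈ [30.6667, 53.3333])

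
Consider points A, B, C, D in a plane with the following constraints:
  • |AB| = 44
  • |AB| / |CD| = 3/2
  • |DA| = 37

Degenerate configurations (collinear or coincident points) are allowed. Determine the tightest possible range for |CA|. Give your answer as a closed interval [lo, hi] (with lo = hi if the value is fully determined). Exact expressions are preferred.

|CA| ∈ [23/3, 199/3]  (≈ [7.6667, 66.3333])

|AB| ∈ {44}
|AD| ∈ {37}
|CD| ∈ {88/3}
|BD| ∈ [7, 81]
|AC| ∈ [23/3, 199/3]
|BC| ∈ [0, 331/3]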